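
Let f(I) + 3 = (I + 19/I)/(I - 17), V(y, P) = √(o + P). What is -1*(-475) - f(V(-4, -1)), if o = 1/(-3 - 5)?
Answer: (4445*√2 + 97512*I)/(3*(3*√2 + 68*I)) ≈ 478.06 - 0.98749*I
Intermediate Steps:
o = -⅛ (o = 1/(-8) = -⅛ ≈ -0.12500)
V(y, P) = √(-⅛ + P)
f(I) = -3 + (I + 19/I)/(-17 + I) (f(I) = -3 + (I + 19/I)/(I - 17) = -3 + (I + 19/I)/(-17 + I))
-1*(-475) - f(V(-4, -1)) = -1*(-475) - (19 - 2*(√(-2 + 16*(-1))/4)² + 51*(√(-2 + 16*(-1))/4))/((√(-2 + 16*(-1))/4)*(-17 + √(-2 + 16*(-1))/4)) = 475 - (19 - 2*(√(-2 - 16)/4)² + 51*(√(-2 - 16)/4))/((√(-2 - 16)/4)*(-17 + √(-2 - 16)/4)) = 475 - (19 - 2*(√(-18)/4)² + 51*(√(-18)/4))/((√(-18)/4)*(-17 + √(-18)/4)) = 475 - (19 - 2*((3*I*√2)/4)² + 51*((3*I*√2)/4))/(((3*I*√2)/4)*(-17 + (3*I*√2)/4)) = 475 - (19 - 2*(3*I*√2/4)² + 51*(3*I*√2/4))/((3*I*√2/4)*(-17 + 3*I*√2/4)) = 475 - (-2*I*√2/3)*(19 - 2*(-9/8) + 153*I*√2/4)/(-17 + 3*I*√2/4) = 475 - (-2*I*√2/3)*(19 + 9/4 + 153*I*√2/4)/(-17 + 3*I*√2/4) = 475 - (-2*I*√2/3)*(85/4 + 153*I*√2/4)/(-17 + 3*I*√2/4) = 475 - (-2)*I*√2*(85/4 + 153*I*√2/4)/(3*(-17 + 3*I*√2/4)) = 475 + 2*I*√2*(85/4 + 153*I*√2/4)/(3*(-17 + 3*I*√2/4))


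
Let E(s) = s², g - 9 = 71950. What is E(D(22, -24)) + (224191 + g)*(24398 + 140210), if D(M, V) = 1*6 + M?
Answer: 48748659984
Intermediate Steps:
D(M, V) = 6 + M
g = 71959 (g = 9 + 71950 = 71959)
E(D(22, -24)) + (224191 + g)*(24398 + 140210) = (6 + 22)² + (224191 + 71959)*(24398 + 140210) = 28² + 296150*164608 = 784 + 48748659200 = 48748659984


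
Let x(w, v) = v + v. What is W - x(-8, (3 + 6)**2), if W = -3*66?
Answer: -360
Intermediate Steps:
W = -198
x(w, v) = 2*v
W - x(-8, (3 + 6)**2) = -198 - 2*(3 + 6)**2 = -198 - 2*9**2 = -198 - 2*81 = -198 - 1*162 = -198 - 162 = -360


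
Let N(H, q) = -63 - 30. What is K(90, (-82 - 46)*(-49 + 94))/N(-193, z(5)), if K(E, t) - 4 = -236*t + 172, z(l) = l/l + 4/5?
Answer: -43856/3 ≈ -14619.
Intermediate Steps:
z(l) = 9/5 (z(l) = 1 + 4*(⅕) = 1 + ⅘ = 9/5)
K(E, t) = 176 - 236*t (K(E, t) = 4 + (-236*t + 172) = 4 + (172 - 236*t) = 176 - 236*t)
N(H, q) = -93
K(90, (-82 - 46)*(-49 + 94))/N(-193, z(5)) = (176 - 236*(-82 - 46)*(-49 + 94))/(-93) = (176 - (-30208)*45)*(-1/93) = (176 - 236*(-5760))*(-1/93) = (176 + 1359360)*(-1/93) = 1359536*(-1/93) = -43856/3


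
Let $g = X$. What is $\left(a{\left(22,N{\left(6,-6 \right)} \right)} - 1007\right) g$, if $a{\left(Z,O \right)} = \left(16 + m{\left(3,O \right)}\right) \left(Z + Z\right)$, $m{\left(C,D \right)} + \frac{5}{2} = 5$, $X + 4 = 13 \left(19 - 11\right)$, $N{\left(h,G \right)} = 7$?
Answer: $-19300$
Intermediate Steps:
$X = 100$ ($X = -4 + 13 \left(19 - 11\right) = -4 + 13 \cdot 8 = -4 + 104 = 100$)
$m{\left(C,D \right)} = \frac{5}{2}$ ($m{\left(C,D \right)} = - \frac{5}{2} + 5 = \frac{5}{2}$)
$g = 100$
$a{\left(Z,O \right)} = 37 Z$ ($a{\left(Z,O \right)} = \left(16 + \frac{5}{2}\right) \left(Z + Z\right) = \frac{37 \cdot 2 Z}{2} = 37 Z$)
$\left(a{\left(22,N{\left(6,-6 \right)} \right)} - 1007\right) g = \left(37 \cdot 22 - 1007\right) 100 = \left(814 - 1007\right) 100 = \left(-193\right) 100 = -19300$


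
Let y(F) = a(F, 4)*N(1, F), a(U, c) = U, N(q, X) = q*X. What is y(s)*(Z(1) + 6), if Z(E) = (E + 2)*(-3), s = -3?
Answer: -27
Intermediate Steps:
N(q, X) = X*q
Z(E) = -6 - 3*E (Z(E) = (2 + E)*(-3) = -6 - 3*E)
y(F) = F² (y(F) = F*(F*1) = F*F = F²)
y(s)*(Z(1) + 6) = (-3)²*((-6 - 3*1) + 6) = 9*((-6 - 3) + 6) = 9*(-9 + 6) = 9*(-3) = -27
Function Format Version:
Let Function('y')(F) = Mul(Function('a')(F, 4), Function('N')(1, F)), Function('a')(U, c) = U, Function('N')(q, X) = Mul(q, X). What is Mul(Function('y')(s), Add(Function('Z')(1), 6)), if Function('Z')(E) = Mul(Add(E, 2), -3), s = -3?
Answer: -27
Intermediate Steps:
Function('N')(q, X) = Mul(X, q)
Function('Z')(E) = Add(-6, Mul(-3, E)) (Function('Z')(E) = Mul(Add(2, E), -3) = Add(-6, Mul(-3, E)))
Function('y')(F) = Pow(F, 2) (Function('y')(F) = Mul(F, Mul(F, 1)) = Mul(F, F) = Pow(F, 2))
Mul(Function('y')(s), Add(Function('Z')(1), 6)) = Mul(Pow(-3, 2), Add(Add(-6, Mul(-3, 1)), 6)) = Mul(9, Add(Add(-6, -3), 6)) = Mul(9, Add(-9, 6)) = Mul(9, -3) = -27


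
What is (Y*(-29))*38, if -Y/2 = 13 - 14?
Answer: -2204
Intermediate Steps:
Y = 2 (Y = -2*(13 - 14) = -2*(-1) = 2)
(Y*(-29))*38 = (2*(-29))*38 = -58*38 = -2204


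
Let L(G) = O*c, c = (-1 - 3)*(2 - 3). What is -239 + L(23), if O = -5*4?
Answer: -319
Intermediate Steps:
c = 4 (c = -4*(-1) = 4)
O = -20
L(G) = -80 (L(G) = -20*4 = -80)
-239 + L(23) = -239 - 80 = -319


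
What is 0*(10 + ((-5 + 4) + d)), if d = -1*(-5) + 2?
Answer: 0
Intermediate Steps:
d = 7 (d = 5 + 2 = 7)
0*(10 + ((-5 + 4) + d)) = 0*(10 + ((-5 + 4) + 7)) = 0*(10 + (-1 + 7)) = 0*(10 + 6) = 0*16 = 0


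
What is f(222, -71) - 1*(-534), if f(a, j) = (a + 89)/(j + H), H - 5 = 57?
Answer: 4495/9 ≈ 499.44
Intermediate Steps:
H = 62 (H = 5 + 57 = 62)
f(a, j) = (89 + a)/(62 + j) (f(a, j) = (a + 89)/(j + 62) = (89 + a)/(62 + j))
f(222, -71) - 1*(-534) = (89 + 222)/(62 - 71) - 1*(-534) = 311/(-9) + 534 = -⅑*311 + 534 = -311/9 + 534 = 4495/9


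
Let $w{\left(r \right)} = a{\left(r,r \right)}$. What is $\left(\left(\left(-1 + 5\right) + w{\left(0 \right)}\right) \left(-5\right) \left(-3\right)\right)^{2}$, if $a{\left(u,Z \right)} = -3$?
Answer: $225$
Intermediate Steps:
$w{\left(r \right)} = -3$
$\left(\left(\left(-1 + 5\right) + w{\left(0 \right)}\right) \left(-5\right) \left(-3\right)\right)^{2} = \left(\left(\left(-1 + 5\right) - 3\right) \left(-5\right) \left(-3\right)\right)^{2} = \left(\left(4 - 3\right) \left(-5\right) \left(-3\right)\right)^{2} = \left(1 \left(-5\right) \left(-3\right)\right)^{2} = \left(\left(-5\right) \left(-3\right)\right)^{2} = 15^{2} = 225$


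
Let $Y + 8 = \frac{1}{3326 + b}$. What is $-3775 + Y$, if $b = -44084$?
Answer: $- \frac{154187515}{40758} \approx -3783.0$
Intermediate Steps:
$Y = - \frac{326065}{40758}$ ($Y = -8 + \frac{1}{3326 - 44084} = -8 + \frac{1}{-40758} = -8 - \frac{1}{40758} = - \frac{326065}{40758} \approx -8.0$)
$-3775 + Y = -3775 - \frac{326065}{40758} = - \frac{154187515}{40758}$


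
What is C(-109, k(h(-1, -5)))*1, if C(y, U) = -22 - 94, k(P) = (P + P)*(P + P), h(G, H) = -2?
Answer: -116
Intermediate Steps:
k(P) = 4*P² (k(P) = (2*P)*(2*P) = 4*P²)
C(y, U) = -116
C(-109, k(h(-1, -5)))*1 = -116*1 = -116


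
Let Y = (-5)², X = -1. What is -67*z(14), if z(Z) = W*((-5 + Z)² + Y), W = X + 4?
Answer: -21306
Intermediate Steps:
Y = 25
W = 3 (W = -1 + 4 = 3)
z(Z) = 75 + 3*(-5 + Z)² (z(Z) = 3*((-5 + Z)² + 25) = 3*(25 + (-5 + Z)²) = 75 + 3*(-5 + Z)²)
-67*z(14) = -67*(75 + 3*(-5 + 14)²) = -67*(75 + 3*9²) = -67*(75 + 3*81) = -67*(75 + 243) = -67*318 = -21306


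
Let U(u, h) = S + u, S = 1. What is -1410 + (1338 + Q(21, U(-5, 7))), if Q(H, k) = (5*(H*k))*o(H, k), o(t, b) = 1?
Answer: -492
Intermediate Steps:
U(u, h) = 1 + u
Q(H, k) = 5*H*k (Q(H, k) = (5*(H*k))*1 = (5*H*k)*1 = 5*H*k)
-1410 + (1338 + Q(21, U(-5, 7))) = -1410 + (1338 + 5*21*(1 - 5)) = -1410 + (1338 + 5*21*(-4)) = -1410 + (1338 - 420) = -1410 + 918 = -492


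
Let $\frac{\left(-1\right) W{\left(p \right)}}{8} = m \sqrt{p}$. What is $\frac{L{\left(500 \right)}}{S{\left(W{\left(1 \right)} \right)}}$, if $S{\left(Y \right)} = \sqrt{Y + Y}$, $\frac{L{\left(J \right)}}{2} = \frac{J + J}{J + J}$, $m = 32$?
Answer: $- \frac{i \sqrt{2}}{16} \approx - 0.088388 i$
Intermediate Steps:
$W{\left(p \right)} = - 256 \sqrt{p}$ ($W{\left(p \right)} = - 8 \cdot 32 \sqrt{p} = - 256 \sqrt{p}$)
$L{\left(J \right)} = 2$ ($L{\left(J \right)} = 2 \frac{J + J}{J + J} = 2 \frac{2 J}{2 J} = 2 \cdot 2 J \frac{1}{2 J} = 2 \cdot 1 = 2$)
$S{\left(Y \right)} = \sqrt{2} \sqrt{Y}$ ($S{\left(Y \right)} = \sqrt{2 Y} = \sqrt{2} \sqrt{Y}$)
$\frac{L{\left(500 \right)}}{S{\left(W{\left(1 \right)} \right)}} = \frac{2}{\sqrt{2} \sqrt{- 256 \sqrt{1}}} = \frac{2}{\sqrt{2} \sqrt{\left(-256\right) 1}} = \frac{2}{\sqrt{2} \sqrt{-256}} = \frac{2}{\sqrt{2} \cdot 16 i} = \frac{2}{16 i \sqrt{2}} = 2 \left(- \frac{i \sqrt{2}}{32}\right) = - \frac{i \sqrt{2}}{16}$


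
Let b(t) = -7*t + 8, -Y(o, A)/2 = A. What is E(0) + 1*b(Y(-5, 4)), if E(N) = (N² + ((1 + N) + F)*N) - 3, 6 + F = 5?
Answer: 61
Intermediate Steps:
F = -1 (F = -6 + 5 = -1)
Y(o, A) = -2*A
E(N) = -3 + 2*N² (E(N) = (N² + ((1 + N) - 1)*N) - 3 = (N² + N*N) - 3 = (N² + N²) - 3 = 2*N² - 3 = -3 + 2*N²)
b(t) = 8 - 7*t
E(0) + 1*b(Y(-5, 4)) = (-3 + 2*0²) + 1*(8 - (-14)*4) = (-3 + 2*0) + 1*(8 - 7*(-8)) = (-3 + 0) + 1*(8 + 56) = -3 + 1*64 = -3 + 64 = 61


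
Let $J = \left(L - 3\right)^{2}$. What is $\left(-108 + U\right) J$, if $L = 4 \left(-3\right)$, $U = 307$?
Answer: $44775$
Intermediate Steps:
$L = -12$
$J = 225$ ($J = \left(-12 - 3\right)^{2} = \left(-15\right)^{2} = 225$)
$\left(-108 + U\right) J = \left(-108 + 307\right) 225 = 199 \cdot 225 = 44775$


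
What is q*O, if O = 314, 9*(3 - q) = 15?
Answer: 1256/3 ≈ 418.67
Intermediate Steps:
q = 4/3 (q = 3 - ⅑*15 = 3 - 5/3 = 4/3 ≈ 1.3333)
q*O = (4/3)*314 = 1256/3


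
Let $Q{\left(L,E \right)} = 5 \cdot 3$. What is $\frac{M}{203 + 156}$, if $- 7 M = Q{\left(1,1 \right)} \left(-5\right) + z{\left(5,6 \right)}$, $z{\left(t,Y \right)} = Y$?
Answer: $\frac{69}{2513} \approx 0.027457$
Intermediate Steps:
$Q{\left(L,E \right)} = 15$
$M = \frac{69}{7}$ ($M = - \frac{15 \left(-5\right) + 6}{7} = - \frac{-75 + 6}{7} = \left(- \frac{1}{7}\right) \left(-69\right) = \frac{69}{7} \approx 9.8571$)
$\frac{M}{203 + 156} = \frac{1}{203 + 156} \cdot \frac{69}{7} = \frac{1}{359} \cdot \frac{69}{7} = \frac{69}{2513}$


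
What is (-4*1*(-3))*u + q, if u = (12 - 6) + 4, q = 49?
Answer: 169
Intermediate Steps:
u = 10 (u = 6 + 4 = 10)
(-4*1*(-3))*u + q = (-4*1*(-3))*10 + 49 = -4*(-3)*10 + 49 = 12*10 + 49 = 120 + 49 = 169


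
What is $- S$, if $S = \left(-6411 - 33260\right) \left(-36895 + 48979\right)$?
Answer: $479384364$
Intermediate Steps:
$S = -479384364$ ($S = \left(-39671\right) 12084 = -479384364$)
$- S = \left(-1\right) \left(-479384364\right) = 479384364$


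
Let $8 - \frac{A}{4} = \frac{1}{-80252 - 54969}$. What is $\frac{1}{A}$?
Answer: $\frac{135221}{4327076} \approx 0.03125$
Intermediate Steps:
$A = \frac{4327076}{135221}$ ($A = 32 - \frac{4}{-80252 - 54969} = 32 - \frac{4}{-135221} = 32 - - \frac{4}{135221} = 32 + \frac{4}{135221} = \frac{4327076}{135221} \approx 32.0$)
$\frac{1}{A} = \frac{1}{\frac{4327076}{135221}} = \frac{135221}{4327076}$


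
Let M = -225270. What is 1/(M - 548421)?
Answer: -1/773691 ≈ -1.2925e-6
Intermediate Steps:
1/(M - 548421) = 1/(-225270 - 548421) = 1/(-773691) = -1/773691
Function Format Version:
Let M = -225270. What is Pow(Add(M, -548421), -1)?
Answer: Rational(-1, 773691) ≈ -1.2925e-6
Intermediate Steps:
Pow(Add(M, -548421), -1) = Pow(Add(-225270, -548421), -1) = Pow(-773691, -1) = Rational(-1, 773691)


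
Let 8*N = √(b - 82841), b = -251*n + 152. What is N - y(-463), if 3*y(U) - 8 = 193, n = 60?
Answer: -67 + 3*I*√10861/8 ≈ -67.0 + 39.081*I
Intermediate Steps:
b = -14908 (b = -251*60 + 152 = -15060 + 152 = -14908)
y(U) = 67 (y(U) = 8/3 + (⅓)*193 = 8/3 + 193/3 = 67)
N = 3*I*√10861/8 (N = √(-14908 - 82841)/8 = √(-97749)/8 = (3*I*√10861)/8 = 3*I*√10861/8 ≈ 39.081*I)
N - y(-463) = 3*I*√10861/8 - 1*67 = 3*I*√10861/8 - 67 = -67 + 3*I*√10861/8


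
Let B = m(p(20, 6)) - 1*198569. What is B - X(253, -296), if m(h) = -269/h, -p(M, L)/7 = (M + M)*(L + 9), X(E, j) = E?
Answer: -835052131/4200 ≈ -1.9882e+5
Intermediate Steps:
p(M, L) = -14*M*(9 + L) (p(M, L) = -7*(M + M)*(L + 9) = -7*2*M*(9 + L) = -14*M*(9 + L))
B = -833989531/4200 (B = -269*(-1/(280*(9 + 6))) - 1*198569 = -269/((-14*20*15)) - 198569 = -269/(-4200) - 198569 = -269*(-1/4200) - 198569 = 269/4200 - 198569 = -833989531/4200 ≈ -1.9857e+5)
B - X(253, -296) = -833989531/4200 - 1*253 = -833989531/4200 - 253 = -835052131/4200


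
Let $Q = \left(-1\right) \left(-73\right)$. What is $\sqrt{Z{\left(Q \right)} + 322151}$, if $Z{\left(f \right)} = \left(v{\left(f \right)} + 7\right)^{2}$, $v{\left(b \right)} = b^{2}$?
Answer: $\sqrt{28795047} \approx 5366.1$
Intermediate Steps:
$Q = 73$
$Z{\left(f \right)} = \left(7 + f^{2}\right)^{2}$ ($Z{\left(f \right)} = \left(f^{2} + 7\right)^{2} = \left(7 + f^{2}\right)^{2}$)
$\sqrt{Z{\left(Q \right)} + 322151} = \sqrt{\left(7 + 73^{2}\right)^{2} + 322151} = \sqrt{\left(7 + 5329\right)^{2} + 322151} = \sqrt{5336^{2} + 322151} = \sqrt{28472896 + 322151} = \sqrt{28795047}$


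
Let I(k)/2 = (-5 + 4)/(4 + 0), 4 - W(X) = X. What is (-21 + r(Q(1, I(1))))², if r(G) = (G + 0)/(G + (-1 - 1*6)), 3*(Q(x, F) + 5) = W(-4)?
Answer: 6889/16 ≈ 430.56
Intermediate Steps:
W(X) = 4 - X
I(k) = -½ (I(k) = 2*((-5 + 4)/(4 + 0)) = 2*(-1/4) = 2*(-1*¼) = 2*(-¼) = -½)
Q(x, F) = -7/3 (Q(x, F) = -5 + (4 - 1*(-4))/3 = -5 + (4 + 4)/3 = -5 + (⅓)*8 = -5 + 8/3 = -7/3)
r(G) = G/(-7 + G) (r(G) = G/(G + (-1 - 6)) = G/(G - 7) = G/(-7 + G))
(-21 + r(Q(1, I(1))))² = (-21 - 7/(3*(-7 - 7/3)))² = (-21 - 7/(3*(-28/3)))² = (-21 - 7/3*(-3/28))² = (-21 + ¼)² = (-83/4)² = 6889/16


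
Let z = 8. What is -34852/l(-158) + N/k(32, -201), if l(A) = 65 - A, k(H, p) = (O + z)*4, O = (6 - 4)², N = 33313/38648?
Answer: -64646655809/413688192 ≈ -156.27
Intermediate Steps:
N = 33313/38648 (N = 33313*(1/38648) = 33313/38648 ≈ 0.86196)
O = 4 (O = 2² = 4)
k(H, p) = 48 (k(H, p) = (4 + 8)*4 = 12*4 = 48)
-34852/l(-158) + N/k(32, -201) = -34852/(65 - 1*(-158)) + (33313/38648)/48 = -34852/(65 + 158) + (33313/38648)*(1/48) = -34852/223 + 33313/1855104 = -64646655809/413688192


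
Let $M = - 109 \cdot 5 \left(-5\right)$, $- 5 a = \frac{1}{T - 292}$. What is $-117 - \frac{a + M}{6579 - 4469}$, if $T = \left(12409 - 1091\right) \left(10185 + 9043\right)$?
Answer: $- \frac{271587080020699}{2295914336600} \approx -118.29$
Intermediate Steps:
$T = 217622504$ ($T = 11318 \cdot 19228 = 217622504$)
$a = - \frac{1}{1088111060}$ ($a = - \frac{1}{5 \left(217622504 - 292\right)} = - \frac{1}{5 \cdot 217622212} = \left(- \frac{1}{5}\right) \frac{1}{217622212} = - \frac{1}{1088111060} \approx -9.1902 \cdot 10^{-10}$)
$M = 2725$ ($M = \left(-109\right) \left(-25\right) = 2725$)
$-117 - \frac{a + M}{6579 - 4469} = -117 - \frac{- \frac{1}{1088111060} + 2725}{6579 - 4469} = -117 - \frac{2965102638499}{1088111060 \cdot 2110} = -117 - \frac{2965102638499}{1088111060} \cdot \frac{1}{2110} = -117 - \frac{2965102638499}{2295914336600} = - \frac{271587080020699}{2295914336600}$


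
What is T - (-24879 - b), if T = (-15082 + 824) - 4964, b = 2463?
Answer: 8120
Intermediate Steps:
T = -19222 (T = -14258 - 4964 = -19222)
T - (-24879 - b) = -19222 - (-24879 - 1*2463) = -19222 - (-24879 - 2463) = -19222 - 1*(-27342) = -19222 + 27342 = 8120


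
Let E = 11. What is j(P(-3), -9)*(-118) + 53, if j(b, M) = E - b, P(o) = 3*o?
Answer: -2307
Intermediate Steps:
j(b, M) = 11 - b
j(P(-3), -9)*(-118) + 53 = (11 - 3*(-3))*(-118) + 53 = (11 - 1*(-9))*(-118) + 53 = (11 + 9)*(-118) + 53 = 20*(-118) + 53 = -2360 + 53 = -2307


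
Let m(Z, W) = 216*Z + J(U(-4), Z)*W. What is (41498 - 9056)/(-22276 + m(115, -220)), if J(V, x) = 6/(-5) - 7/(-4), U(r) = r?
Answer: 32442/2443 ≈ 13.280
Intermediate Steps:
J(V, x) = 11/20 (J(V, x) = 6*(-⅕) - 7*(-¼) = -6/5 + 7/4 = 11/20)
m(Z, W) = 216*Z + 11*W/20
(41498 - 9056)/(-22276 + m(115, -220)) = (41498 - 9056)/(-22276 + (216*115 + (11/20)*(-220))) = 32442/(-22276 + (24840 - 121)) = 32442/(-22276 + 24719) = 32442/2443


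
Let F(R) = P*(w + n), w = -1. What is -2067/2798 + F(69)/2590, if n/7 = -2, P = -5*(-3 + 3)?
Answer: -2067/2798 ≈ -0.73874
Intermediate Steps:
P = 0 (P = -5*0 = 0)
n = -14 (n = 7*(-2) = -14)
F(R) = 0 (F(R) = 0*(-1 - 14) = 0*(-15) = 0)
-2067/2798 + F(69)/2590 = -2067/2798 + 0/2590 = -2067*1/2798 + 0*(1/2590) = -2067/2798 + 0 = -2067/2798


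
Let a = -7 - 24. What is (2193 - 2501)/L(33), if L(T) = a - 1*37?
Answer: 77/17 ≈ 4.5294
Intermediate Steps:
a = -31
L(T) = -68 (L(T) = -31 - 1*37 = -31 - 37 = -68)
(2193 - 2501)/L(33) = (2193 - 2501)/(-68) = -308*(-1/68) = 77/17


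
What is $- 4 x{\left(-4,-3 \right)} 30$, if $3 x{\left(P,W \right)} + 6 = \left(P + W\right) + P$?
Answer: $680$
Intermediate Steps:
$x{\left(P,W \right)} = -2 + \frac{W}{3} + \frac{2 P}{3}$ ($x{\left(P,W \right)} = -2 + \frac{\left(P + W\right) + P}{3} = -2 + \frac{W + 2 P}{3} = -2 + \left(\frac{W}{3} + \frac{2 P}{3}\right) = -2 + \frac{W}{3} + \frac{2 P}{3}$)
$- 4 x{\left(-4,-3 \right)} 30 = - 4 \left(-2 + \frac{1}{3} \left(-3\right) + \frac{2}{3} \left(-4\right)\right) 30 = - 4 \left(-2 - 1 - \frac{8}{3}\right) 30 = - 4 \left(\left(- \frac{17}{3}\right) 30\right) = \left(-4\right) \left(-170\right) = 680$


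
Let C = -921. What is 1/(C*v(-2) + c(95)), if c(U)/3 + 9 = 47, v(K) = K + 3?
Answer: -1/807 ≈ -0.0012392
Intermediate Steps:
v(K) = 3 + K
c(U) = 114 (c(U) = -27 + 3*47 = -27 + 141 = 114)
1/(C*v(-2) + c(95)) = 1/(-921*(3 - 2) + 114) = 1/(-921*1 + 114) = 1/(-921 + 114) = 1/(-807) = -1/807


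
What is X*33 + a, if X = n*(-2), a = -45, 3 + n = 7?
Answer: -309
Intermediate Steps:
n = 4 (n = -3 + 7 = 4)
X = -8 (X = 4*(-2) = -8)
X*33 + a = -8*33 - 45 = -264 - 45 = -309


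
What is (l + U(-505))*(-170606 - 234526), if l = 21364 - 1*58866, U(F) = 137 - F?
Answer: 14933165520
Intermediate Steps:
l = -37502 (l = 21364 - 58866 = -37502)
(l + U(-505))*(-170606 - 234526) = (-37502 + (137 - 1*(-505)))*(-170606 - 234526) = (-37502 + (137 + 505))*(-405132) = (-37502 + 642)*(-405132) = -36860*(-405132) = 14933165520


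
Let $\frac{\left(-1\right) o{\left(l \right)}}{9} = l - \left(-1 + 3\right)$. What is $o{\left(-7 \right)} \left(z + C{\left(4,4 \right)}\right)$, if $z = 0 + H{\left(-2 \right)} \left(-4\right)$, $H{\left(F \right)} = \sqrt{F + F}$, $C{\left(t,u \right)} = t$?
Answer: $324 - 648 i \approx 324.0 - 648.0 i$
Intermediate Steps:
$o{\left(l \right)} = 18 - 9 l$ ($o{\left(l \right)} = - 9 \left(l - \left(-1 + 3\right)\right) = - 9 \left(l - 2\right) = - 9 \left(-2 + l\right) = 18 - 9 l$)
$H{\left(F \right)} = \sqrt{2} \sqrt{F}$ ($H{\left(F \right)} = \sqrt{2 F} = \sqrt{2} \sqrt{F}$)
$z = - 8 i$ ($z = 0 + \sqrt{2} \sqrt{-2} \left(-4\right) = 0 + \sqrt{2} i \sqrt{2} \left(-4\right) = 0 + 2 i \left(-4\right) = 0 - 8 i = - 8 i \approx - 8.0 i$)
$o{\left(-7 \right)} \left(z + C{\left(4,4 \right)}\right) = \left(18 - -63\right) \left(- 8 i + 4\right) = \left(18 + 63\right) \left(4 - 8 i\right) = 81 \left(4 - 8 i\right) = 324 - 648 i$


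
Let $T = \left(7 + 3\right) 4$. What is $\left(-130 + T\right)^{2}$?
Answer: $8100$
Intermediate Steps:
$T = 40$ ($T = 10 \cdot 4 = 40$)
$\left(-130 + T\right)^{2} = \left(-130 + 40\right)^{2} = \left(-90\right)^{2} = 8100$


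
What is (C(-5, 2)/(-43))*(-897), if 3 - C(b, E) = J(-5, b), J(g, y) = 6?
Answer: -2691/43 ≈ -62.581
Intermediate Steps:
C(b, E) = -3 (C(b, E) = 3 - 1*6 = 3 - 6 = -3)
(C(-5, 2)/(-43))*(-897) = -3/(-43)*(-897) = -3*(-1/43)*(-897) = (3/43)*(-897) = -2691/43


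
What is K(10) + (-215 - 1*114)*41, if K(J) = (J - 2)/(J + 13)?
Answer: -310239/23 ≈ -13489.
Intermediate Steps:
K(J) = (-2 + J)/(13 + J)
K(10) + (-215 - 1*114)*41 = (-2 + 10)/(13 + 10) + (-215 - 1*114)*41 = 8/23 + (-215 - 114)*41 = (1/23)*8 - 329*41 = 8/23 - 13489 = -310239/23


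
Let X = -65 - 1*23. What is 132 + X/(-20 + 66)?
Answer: 2992/23 ≈ 130.09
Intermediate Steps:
X = -88 (X = -65 - 23 = -88)
132 + X/(-20 + 66) = 132 - 88/(-20 + 66) = 132 - 88/46 = 132 - 88*1/46 = 132 - 44/23 = 2992/23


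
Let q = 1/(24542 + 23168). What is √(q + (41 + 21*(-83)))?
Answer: 9*I*√47829227290/47710 ≈ 41.255*I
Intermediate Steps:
q = 1/47710 ≈ 2.0960e-5
√(q + (41 + 21*(-83))) = √(1/47710 + (41 + 21*(-83))) = √(1/47710 + (41 - 1743)) = √(1/47710 - 1702) = √(-81202419/47710) = 9*I*√47829227290/47710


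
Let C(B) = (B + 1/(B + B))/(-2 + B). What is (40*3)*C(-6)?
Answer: 365/4 ≈ 91.250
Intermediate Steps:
C(B) = (B + 1/(2*B))/(-2 + B)
(40*3)*C(-6) = (40*3)*((1/2 + (-6)**2)/((-6)*(-2 - 6))) = 120*(-1/6*(1/2 + 36)/(-8)) = 120*(-1/6*(-1/8)*73/2) = 120*(73/96) = 365/4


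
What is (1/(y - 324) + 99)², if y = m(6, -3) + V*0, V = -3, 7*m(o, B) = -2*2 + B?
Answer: 1035166276/105625 ≈ 9800.4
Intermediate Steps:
m(o, B) = -4/7 + B/7 (m(o, B) = (-2*2 + B)/7 = (-4 + B)/7 = -4/7 + B/7)
y = -1 (y = (-4/7 + (⅐)*(-3)) - 3*0 = (-4/7 - 3/7) + 0 = -1 + 0 = -1)
(1/(y - 324) + 99)² = (1/(-1 - 324) + 99)² = (1/(-325) + 99)² = (-1/325 + 99)² = (32174/325)² = 1035166276/105625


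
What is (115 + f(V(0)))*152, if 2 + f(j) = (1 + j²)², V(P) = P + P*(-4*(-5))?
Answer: 17328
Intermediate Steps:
V(P) = 21*P (V(P) = P + P*20 = P + 20*P = 21*P)
f(j) = -2 + (1 + j²)²
(115 + f(V(0)))*152 = (115 + (-2 + (1 + (21*0)²)²))*152 = (115 + (-2 + (1 + 0²)²))*152 = (115 + (-2 + (1 + 0)²))*152 = (115 + (-2 + 1²))*152 = (115 + (-2 + 1))*152 = (115 - 1)*152 = 114*152 = 17328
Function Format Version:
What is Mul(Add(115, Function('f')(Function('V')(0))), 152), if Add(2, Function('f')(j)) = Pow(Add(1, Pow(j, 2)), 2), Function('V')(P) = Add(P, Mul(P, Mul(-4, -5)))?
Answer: 17328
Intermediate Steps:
Function('V')(P) = Mul(21, P) (Function('V')(P) = Add(P, Mul(P, 20)) = Add(P, Mul(20, P)) = Mul(21, P))
Function('f')(j) = Add(-2, Pow(Add(1, Pow(j, 2)), 2))
Mul(Add(115, Function('f')(Function('V')(0))), 152) = Mul(Add(115, Add(-2, Pow(Add(1, Pow(Mul(21, 0), 2)), 2))), 152) = Mul(Add(115, Add(-2, Pow(Add(1, Pow(0, 2)), 2))), 152) = Mul(Add(115, Add(-2, Pow(Add(1, 0), 2))), 152) = Mul(Add(115, Add(-2, Pow(1, 2))), 152) = Mul(Add(115, Add(-2, 1)), 152) = Mul(Add(115, -1), 152) = Mul(114, 152) = 17328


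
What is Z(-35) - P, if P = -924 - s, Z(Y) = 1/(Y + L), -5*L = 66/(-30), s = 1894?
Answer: 2434727/864 ≈ 2818.0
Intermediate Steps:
L = 11/25 (L = -66/(5*(-30)) = -66*(-1)/(5*30) = -⅕*(-11/5) = 11/25 ≈ 0.44000)
Z(Y) = 1/(11/25 + Y) (Z(Y) = 1/(Y + 11/25) = 1/(11/25 + Y))
P = -2818 (P = -924 - 1*1894 = -924 - 1894 = -2818)
Z(-35) - P = 25/(11 + 25*(-35)) - 1*(-2818) = 25/(11 - 875) + 2818 = 25/(-864) + 2818 = 25*(-1/864) + 2818 = -25/864 + 2818 = 2434727/864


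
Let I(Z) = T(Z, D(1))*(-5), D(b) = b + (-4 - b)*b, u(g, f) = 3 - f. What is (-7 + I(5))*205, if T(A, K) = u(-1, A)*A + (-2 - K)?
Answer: 6765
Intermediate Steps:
D(b) = b + b*(-4 - b)
T(A, K) = -2 - K + A*(3 - A) (T(A, K) = (3 - A)*A + (-2 - K) = A*(3 - A) + (-2 - K) = -2 - K + A*(3 - A))
I(Z) = -10 + 5*Z*(-3 + Z) (I(Z) = (-2 - (-1)*(3 + 1) - Z*(-3 + Z))*(-5) = (-2 - (-1)*4 - Z*(-3 + Z))*(-5) = (-2 - 1*(-4) - Z*(-3 + Z))*(-5) = (-2 + 4 - Z*(-3 + Z))*(-5) = (2 - Z*(-3 + Z))*(-5) = -10 + 5*Z*(-3 + Z))
(-7 + I(5))*205 = (-7 + (-10 + 5*5*(-3 + 5)))*205 = (-7 + (-10 + 5*5*2))*205 = (-7 + (-10 + 50))*205 = (-7 + 40)*205 = 33*205 = 6765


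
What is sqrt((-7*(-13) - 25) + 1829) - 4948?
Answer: -4948 + sqrt(1895) ≈ -4904.5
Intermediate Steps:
sqrt((-7*(-13) - 25) + 1829) - 4948 = sqrt((91 - 25) + 1829) - 4948 = sqrt(66 + 1829) - 4948 = sqrt(1895) - 4948 = -4948 + sqrt(1895)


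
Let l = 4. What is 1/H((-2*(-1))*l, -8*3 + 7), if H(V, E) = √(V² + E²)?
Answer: √353/353 ≈ 0.053225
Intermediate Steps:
H(V, E) = √(E² + V²)
1/H((-2*(-1))*l, -8*3 + 7) = 1/(√((-8*3 + 7)² + (-2*(-1)*4)²)) = 1/(√((-24 + 7)² + (2*4)²)) = 1/(√((-17)² + 8²)) = 1/(√(289 + 64)) = 1/(√353) = √353/353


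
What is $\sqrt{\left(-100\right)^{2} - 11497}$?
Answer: $i \sqrt{1497} \approx 38.691 i$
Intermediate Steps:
$\sqrt{\left(-100\right)^{2} - 11497} = \sqrt{10000 - 11497} = \sqrt{-1497} = i \sqrt{1497}$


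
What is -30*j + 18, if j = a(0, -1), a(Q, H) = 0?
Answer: 18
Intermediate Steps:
j = 0
-30*j + 18 = -30*0 + 18 = 0 + 18 = 18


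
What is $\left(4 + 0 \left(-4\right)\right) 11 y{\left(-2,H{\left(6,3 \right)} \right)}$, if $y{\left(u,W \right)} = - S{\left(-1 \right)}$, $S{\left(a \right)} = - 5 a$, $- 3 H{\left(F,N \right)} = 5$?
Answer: $-220$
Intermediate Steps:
$H{\left(F,N \right)} = - \frac{5}{3}$ ($H{\left(F,N \right)} = \left(- \frac{1}{3}\right) 5 = - \frac{5}{3}$)
$y{\left(u,W \right)} = -5$ ($y{\left(u,W \right)} = - \left(-5\right) \left(-1\right) = \left(-1\right) 5 = -5$)
$\left(4 + 0 \left(-4\right)\right) 11 y{\left(-2,H{\left(6,3 \right)} \right)} = \left(4 + 0 \left(-4\right)\right) 11 \left(-5\right) = \left(4 + 0\right) 11 \left(-5\right) = 4 \cdot 11 \left(-5\right) = 44 \left(-5\right) = -220$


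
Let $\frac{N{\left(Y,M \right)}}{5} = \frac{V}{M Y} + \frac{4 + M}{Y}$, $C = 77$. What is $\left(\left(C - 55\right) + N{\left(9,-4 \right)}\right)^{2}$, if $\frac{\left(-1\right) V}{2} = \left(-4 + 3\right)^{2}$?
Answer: $\frac{160801}{324} \approx 496.3$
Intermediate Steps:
$V = -2$ ($V = - 2 \left(-4 + 3\right)^{2} = - 2 \left(-1\right)^{2} = \left(-2\right) 1 = -2$)
$N{\left(Y,M \right)} = - \frac{10}{M Y} + \frac{5 \left(4 + M\right)}{Y}$ ($N{\left(Y,M \right)} = 5 \left(- \frac{2}{M Y} + \frac{4 + M}{Y}\right) = 5 \left(\frac{4 + M}{Y} - \frac{2}{M Y}\right) = - \frac{10}{M Y} + \frac{5 \left(4 + M\right)}{Y}$)
$\left(\left(C - 55\right) + N{\left(9,-4 \right)}\right)^{2} = \left(\left(77 - 55\right) + \frac{5 \left(-2 - 4 \left(4 - 4\right)\right)}{\left(-4\right) 9}\right)^{2} = \left(\left(77 - 55\right) + 5 \left(- \frac{1}{4}\right) \frac{1}{9} \left(-2 - 0\right)\right)^{2} = \left(\left(77 - 55\right) + 5 \left(- \frac{1}{4}\right) \frac{1}{9} \left(-2 + 0\right)\right)^{2} = \left(22 + 5 \left(- \frac{1}{4}\right) \frac{1}{9} \left(-2\right)\right)^{2} = \left(22 + \frac{5}{18}\right)^{2} = \left(\frac{401}{18}\right)^{2} = \frac{160801}{324}$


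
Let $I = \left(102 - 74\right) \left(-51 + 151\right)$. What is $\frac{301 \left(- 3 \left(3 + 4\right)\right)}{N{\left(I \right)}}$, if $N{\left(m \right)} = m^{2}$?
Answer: $- \frac{129}{160000} \approx -0.00080625$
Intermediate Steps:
$I = 2800$ ($I = 28 \cdot 100 = 2800$)
$\frac{301 \left(- 3 \left(3 + 4\right)\right)}{N{\left(I \right)}} = \frac{301 \left(- 3 \left(3 + 4\right)\right)}{2800^{2}} = \frac{301 \left(\left(-3\right) 7\right)}{7840000} = 301 \left(-21\right) \frac{1}{7840000} = \left(-6321\right) \frac{1}{7840000} = - \frac{129}{160000}$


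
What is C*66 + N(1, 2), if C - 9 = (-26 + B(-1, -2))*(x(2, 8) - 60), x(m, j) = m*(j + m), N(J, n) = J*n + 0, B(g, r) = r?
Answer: 74516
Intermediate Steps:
N(J, n) = J*n
C = 1129 (C = 9 + (-26 - 2)*(2*(8 + 2) - 60) = 9 - 28*(2*10 - 60) = 9 - 28*(20 - 60) = 9 - 28*(-40) = 9 + 1120 = 1129)
C*66 + N(1, 2) = 1129*66 + 1*2 = 74514 + 2 = 74516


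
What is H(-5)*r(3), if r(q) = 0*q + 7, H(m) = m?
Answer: -35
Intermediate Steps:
r(q) = 7 (r(q) = 0 + 7 = 7)
H(-5)*r(3) = -5*7 = -35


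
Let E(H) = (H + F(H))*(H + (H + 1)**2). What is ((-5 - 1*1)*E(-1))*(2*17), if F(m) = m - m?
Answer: -204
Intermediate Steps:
F(m) = 0
E(H) = H*(H + (1 + H)**2) (E(H) = (H + 0)*(H + (H + 1)**2) = H*(H + (1 + H)**2))
((-5 - 1*1)*E(-1))*(2*17) = ((-5 - 1*1)*(-(-1 + (1 - 1)**2)))*(2*17) = ((-5 - 1)*(-(-1 + 0**2)))*34 = -(-6)*(-1 + 0)*34 = -(-6)*(-1)*34 = -6*1*34 = -6*34 = -204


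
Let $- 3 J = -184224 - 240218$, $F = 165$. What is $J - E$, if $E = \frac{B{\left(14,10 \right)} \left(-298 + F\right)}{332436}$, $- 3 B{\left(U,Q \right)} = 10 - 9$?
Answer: $\frac{141099800579}{997308} \approx 1.4148 \cdot 10^{5}$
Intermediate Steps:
$B{\left(U,Q \right)} = - \frac{1}{3}$ ($B{\left(U,Q \right)} = - \frac{10 - 9}{3} = \left(- \frac{1}{3}\right) 1 = - \frac{1}{3}$)
$J = \frac{424442}{3}$ ($J = - \frac{-184224 - 240218}{3} = \left(- \frac{1}{3}\right) \left(-424442\right) = \frac{424442}{3} \approx 1.4148 \cdot 10^{5}$)
$E = \frac{133}{997308}$ ($E = \frac{\left(- \frac{1}{3}\right) \left(-298 + 165\right)}{332436} = \left(- \frac{1}{3}\right) \left(-133\right) \frac{1}{332436} = \frac{133}{3} \cdot \frac{1}{332436} = \frac{133}{997308} \approx 0.00013336$)
$J - E = \frac{424442}{3} - \frac{133}{997308} = \frac{141099800579}{997308}$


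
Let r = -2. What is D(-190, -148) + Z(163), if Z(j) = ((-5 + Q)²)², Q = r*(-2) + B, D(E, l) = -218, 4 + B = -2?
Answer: 2183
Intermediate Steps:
B = -6 (B = -4 - 2 = -6)
Q = -2 (Q = -2*(-2) - 6 = 4 - 6 = -2)
Z(j) = 2401 (Z(j) = ((-5 - 2)²)² = ((-7)²)² = 49² = 2401)
D(-190, -148) + Z(163) = -218 + 2401 = 2183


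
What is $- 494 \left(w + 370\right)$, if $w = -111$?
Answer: $-127946$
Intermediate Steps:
$- 494 \left(w + 370\right) = - 494 \left(-111 + 370\right) = \left(-494\right) 259 = -127946$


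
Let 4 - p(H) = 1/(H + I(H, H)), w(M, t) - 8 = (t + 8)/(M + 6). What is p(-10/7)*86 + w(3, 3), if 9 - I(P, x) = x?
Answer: 1031/3 ≈ 343.67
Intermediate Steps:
I(P, x) = 9 - x
w(M, t) = 8 + (8 + t)/(6 + M) (w(M, t) = 8 + (t + 8)/(M + 6) = 8 + (8 + t)/(6 + M))
p(H) = 35/9 (p(H) = 4 - 1/(H + (9 - H)) = 4 - 1/9 = 4 - 1*⅑ = 4 - ⅑ = 35/9)
p(-10/7)*86 + w(3, 3) = (35/9)*86 + (56 + 3 + 8*3)/(6 + 3) = 3010/9 + (56 + 3 + 24)/9 = 3010/9 + (⅑)*83 = 3010/9 + 83/9 = 1031/3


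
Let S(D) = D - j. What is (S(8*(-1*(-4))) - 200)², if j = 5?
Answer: 29929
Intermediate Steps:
S(D) = -5 + D (S(D) = D - 1*5 = D - 5 = -5 + D)
(S(8*(-1*(-4))) - 200)² = ((-5 + 8*(-1*(-4))) - 200)² = ((-5 + 8*4) - 200)² = ((-5 + 32) - 200)² = (27 - 200)² = (-173)² = 29929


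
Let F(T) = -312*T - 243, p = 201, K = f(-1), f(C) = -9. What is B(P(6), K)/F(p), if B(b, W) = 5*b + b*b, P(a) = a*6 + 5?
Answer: -1886/62955 ≈ -0.029958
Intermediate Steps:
K = -9
P(a) = 5 + 6*a (P(a) = 6*a + 5 = 5 + 6*a)
F(T) = -243 - 312*T
B(b, W) = b² + 5*b (B(b, W) = 5*b + b² = b² + 5*b)
B(P(6), K)/F(p) = ((5 + 6*6)*(5 + (5 + 6*6)))/(-243 - 312*201) = ((5 + 36)*(5 + (5 + 36)))/(-243 - 62712) = (41*(5 + 41))/(-62955) = (41*46)*(-1/62955) = 1886*(-1/62955) = -1886/62955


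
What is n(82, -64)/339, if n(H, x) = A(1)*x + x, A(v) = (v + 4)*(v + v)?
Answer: -704/339 ≈ -2.0767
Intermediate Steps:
A(v) = 2*v*(4 + v) (A(v) = (4 + v)*(2*v) = 2*v*(4 + v))
n(H, x) = 11*x (n(H, x) = (2*1*(4 + 1))*x + x = (2*1*5)*x + x = 10*x + x = 11*x)
n(82, -64)/339 = (11*(-64))/339 = -704*1/339 = -704/339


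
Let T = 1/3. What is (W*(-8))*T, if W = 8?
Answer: -64/3 ≈ -21.333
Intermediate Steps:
T = ⅓ ≈ 0.33333
(W*(-8))*T = (8*(-8))*(⅓) = -64*⅓ = -64/3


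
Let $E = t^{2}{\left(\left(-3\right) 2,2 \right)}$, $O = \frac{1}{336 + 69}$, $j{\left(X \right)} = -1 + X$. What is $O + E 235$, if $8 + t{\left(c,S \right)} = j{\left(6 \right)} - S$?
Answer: $\frac{2379376}{405} \approx 5875.0$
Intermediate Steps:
$O = \frac{1}{405} \approx 0.0024691$
$t{\left(c,S \right)} = -3 - S$ ($t{\left(c,S \right)} = -8 - \left(-5 + S\right) = -3 - S$)
$E = 25$ ($E = \left(-3 - 2\right)^{2} = \left(-5\right)^{2} = 25$)
$O + E 235 = \frac{1}{405} + 25 \cdot 235 = \frac{1}{405} + 5875 = \frac{2379376}{405}$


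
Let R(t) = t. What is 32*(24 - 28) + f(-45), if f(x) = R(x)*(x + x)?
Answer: 3922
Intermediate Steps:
f(x) = 2*x² (f(x) = x*(x + x) = x*(2*x) = 2*x²)
32*(24 - 28) + f(-45) = 32*(24 - 28) + 2*(-45)² = 32*(-4) + 2*2025 = -128 + 4050 = 3922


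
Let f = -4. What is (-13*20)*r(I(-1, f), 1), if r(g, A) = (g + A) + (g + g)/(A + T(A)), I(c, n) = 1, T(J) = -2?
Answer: 0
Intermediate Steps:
r(g, A) = A + g + 2*g/(-2 + A) (r(g, A) = (g + A) + (g + g)/(A - 2) = (A + g) + (2*g)/(-2 + A) = (A + g) + 2*g/(-2 + A) = A + g + 2*g/(-2 + A))
(-13*20)*r(I(-1, f), 1) = (-13*20)*(1*(-2 + 1 + 1)/(-2 + 1)) = -260*0/(-1) = -260*(-1)*0 = -260*0 = 0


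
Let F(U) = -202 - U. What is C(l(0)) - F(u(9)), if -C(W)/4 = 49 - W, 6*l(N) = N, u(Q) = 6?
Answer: 12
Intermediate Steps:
l(N) = N/6
C(W) = -196 + 4*W (C(W) = -4*(49 - W) = -196 + 4*W)
C(l(0)) - F(u(9)) = (-196 + 4*((1/6)*0)) - (-202 - 1*6) = (-196 + 4*0) - (-202 - 6) = (-196 + 0) - 1*(-208) = -196 + 208 = 12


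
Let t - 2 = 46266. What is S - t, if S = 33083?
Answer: -13185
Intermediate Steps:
t = 46268 (t = 2 + 46266 = 46268)
S - t = 33083 - 1*46268 = 33083 - 46268 = -13185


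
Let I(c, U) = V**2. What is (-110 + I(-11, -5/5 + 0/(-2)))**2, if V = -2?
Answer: 11236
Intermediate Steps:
I(c, U) = 4 (I(c, U) = (-2)**2 = 4)
(-110 + I(-11, -5/5 + 0/(-2)))**2 = (-110 + 4)**2 = (-106)**2 = 11236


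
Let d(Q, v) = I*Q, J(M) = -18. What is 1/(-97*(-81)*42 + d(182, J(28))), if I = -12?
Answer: 1/327810 ≈ 3.0505e-6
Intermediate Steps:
d(Q, v) = -12*Q
1/(-97*(-81)*42 + d(182, J(28))) = 1/(-97*(-81)*42 - 12*182) = 1/(7857*42 - 2184) = 1/(329994 - 2184) = 1/327810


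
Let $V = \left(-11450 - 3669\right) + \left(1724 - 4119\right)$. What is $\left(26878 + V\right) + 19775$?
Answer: $29139$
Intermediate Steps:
$V = -17514$ ($V = -15119 + \left(1724 - 4119\right) = -15119 - 2395 = -17514$)
$\left(26878 + V\right) + 19775 = \left(26878 - 17514\right) + 19775 = 9364 + 19775 = 29139$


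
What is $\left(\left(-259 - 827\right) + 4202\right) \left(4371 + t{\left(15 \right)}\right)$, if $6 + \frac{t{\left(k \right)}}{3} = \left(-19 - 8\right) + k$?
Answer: $13451772$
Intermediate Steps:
$t{\left(k \right)} = -99 + 3 k$ ($t{\left(k \right)} = -18 + 3 \left(\left(-19 - 8\right) + k\right) = -18 + 3 \left(-27 + k\right) = -18 + \left(-81 + 3 k\right) = -99 + 3 k$)
$\left(\left(-259 - 827\right) + 4202\right) \left(4371 + t{\left(15 \right)}\right) = \left(\left(-259 - 827\right) + 4202\right) \left(4371 + \left(-99 + 3 \cdot 15\right)\right) = \left(\left(-259 - 827\right) + 4202\right) \left(4371 + \left(-99 + 45\right)\right) = \left(-1086 + 4202\right) \left(4371 - 54\right) = 3116 \cdot 4317 = 13451772$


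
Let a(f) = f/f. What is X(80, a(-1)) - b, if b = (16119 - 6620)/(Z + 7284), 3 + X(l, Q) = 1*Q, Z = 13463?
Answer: -50993/20747 ≈ -2.4578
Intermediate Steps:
a(f) = 1
X(l, Q) = -3 + Q (X(l, Q) = -3 + 1*Q = -3 + Q)
b = 9499/20747 (b = (16119 - 6620)/(13463 + 7284) = 9499/20747 ≈ 0.45785)
X(80, a(-1)) - b = (-3 + 1) - 1*9499/20747 = -2 - 9499/20747 = -50993/20747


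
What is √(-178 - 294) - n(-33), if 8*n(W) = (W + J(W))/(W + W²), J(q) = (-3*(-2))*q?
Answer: 7/256 + 2*I*√118 ≈ 0.027344 + 21.726*I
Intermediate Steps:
J(q) = 6*q
n(W) = 7*W/(8*(W + W²)) (n(W) = ((W + 6*W)/(W + W²))/8 = ((7*W)/(W + W²))/8 = (7*W/(W + W²))/8 = 7*W/(8*(W + W²)))
√(-178 - 294) - n(-33) = √(-178 - 294) - 7/(8*(1 - 33)) = √(-472) - 7/(8*(-32)) = 2*I*√118 - 7*(-1)/(8*32) = 2*I*√118 - 1*(-7/256) = 2*I*√118 + 7/256 = 7/256 + 2*I*√118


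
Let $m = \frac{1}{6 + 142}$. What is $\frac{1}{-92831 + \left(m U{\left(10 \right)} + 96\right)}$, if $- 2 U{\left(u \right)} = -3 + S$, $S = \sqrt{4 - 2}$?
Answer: $- \frac{8125068872}{753478179496247} + \frac{296 \sqrt{2}}{753478179496247} \approx -1.0783 \cdot 10^{-5}$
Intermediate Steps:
$S = \sqrt{2} \approx 1.4142$
$U{\left(u \right)} = \frac{3}{2} - \frac{\sqrt{2}}{2}$ ($U{\left(u \right)} = - \frac{-3 + \sqrt{2}}{2} = \frac{3}{2} - \frac{\sqrt{2}}{2}$)
$m = \frac{1}{148} \approx 0.0067568$
$\frac{1}{-92831 + \left(m U{\left(10 \right)} + 96\right)} = \frac{1}{-92831 + \left(\frac{\frac{3}{2} - \frac{\sqrt{2}}{2}}{148} + 96\right)} = \frac{1}{-92831 + \left(\left(\frac{3}{296} - \frac{\sqrt{2}}{296}\right) + 96\right)} = \frac{1}{-92831 + \left(\frac{28419}{296} - \frac{\sqrt{2}}{296}\right)} = \frac{1}{- \frac{27449557}{296} - \frac{\sqrt{2}}{296}}$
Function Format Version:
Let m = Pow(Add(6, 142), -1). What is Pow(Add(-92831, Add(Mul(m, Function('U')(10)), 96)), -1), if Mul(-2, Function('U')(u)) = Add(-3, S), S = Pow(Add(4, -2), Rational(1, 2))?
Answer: Add(Rational(-8125068872, 753478179496247), Mul(Rational(296, 753478179496247), Pow(2, Rational(1, 2)))) ≈ -1.0783e-5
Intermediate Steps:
S = Pow(2, Rational(1, 2)) ≈ 1.4142
Function('U')(u) = Add(Rational(3, 2), Mul(Rational(-1, 2), Pow(2, Rational(1, 2)))) (Function('U')(u) = Mul(Rational(-1, 2), Add(-3, Pow(2, Rational(1, 2)))) = Add(Rational(3, 2), Mul(Rational(-1, 2), Pow(2, Rational(1, 2)))))
m = Rational(1, 148) (m = Pow(148, -1) = Rational(1, 148) ≈ 0.0067568)
Pow(Add(-92831, Add(Mul(m, Function('U')(10)), 96)), -1) = Pow(Add(-92831, Add(Mul(Rational(1, 148), Add(Rational(3, 2), Mul(Rational(-1, 2), Pow(2, Rational(1, 2))))), 96)), -1) = Pow(Add(-92831, Add(Add(Rational(3, 296), Mul(Rational(-1, 296), Pow(2, Rational(1, 2)))), 96)), -1) = Pow(Add(-92831, Add(Rational(28419, 296), Mul(Rational(-1, 296), Pow(2, Rational(1, 2))))), -1) = Pow(Add(Rational(-27449557, 296), Mul(Rational(-1, 296), Pow(2, Rational(1, 2)))), -1)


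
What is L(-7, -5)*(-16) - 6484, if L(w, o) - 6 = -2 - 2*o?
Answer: -6708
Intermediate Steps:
L(w, o) = 4 - 2*o (L(w, o) = 6 + (-2 - 2*o) = 4 - 2*o)
L(-7, -5)*(-16) - 6484 = (4 - 2*(-5))*(-16) - 6484 = (4 + 10)*(-16) - 6484 = 14*(-16) - 6484 = -224 - 6484 = -6708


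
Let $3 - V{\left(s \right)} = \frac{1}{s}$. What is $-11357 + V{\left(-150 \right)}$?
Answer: $- \frac{1703099}{150} \approx -11354.0$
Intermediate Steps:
$V{\left(s \right)} = 3 - \frac{1}{s}$
$-11357 + V{\left(-150 \right)} = -11357 + \left(3 - \frac{1}{-150}\right) = -11357 + \left(3 - - \frac{1}{150}\right) = -11357 + \left(3 + \frac{1}{150}\right) = -11357 + \frac{451}{150} = - \frac{1703099}{150}$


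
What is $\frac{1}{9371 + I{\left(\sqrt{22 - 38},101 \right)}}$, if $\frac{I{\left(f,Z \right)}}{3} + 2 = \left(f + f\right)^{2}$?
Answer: $\frac{1}{9173} \approx 0.00010902$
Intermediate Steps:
$I{\left(f,Z \right)} = -6 + 12 f^{2}$ ($I{\left(f,Z \right)} = -6 + 3 \left(f + f\right)^{2} = -6 + 3 \left(2 f\right)^{2} = -6 + 3 \cdot 4 f^{2} = -6 + 12 f^{2}$)
$\frac{1}{9371 + I{\left(\sqrt{22 - 38},101 \right)}} = \frac{1}{9371 + \left(-6 + 12 \left(\sqrt{22 - 38}\right)^{2}\right)} = \frac{1}{9371 + \left(-6 + 12 \left(\sqrt{-16}\right)^{2}\right)} = \frac{1}{9371 + \left(-6 + 12 \left(4 i\right)^{2}\right)} = \frac{1}{9371 + \left(-6 + 12 \left(-16\right)\right)} = \frac{1}{9371 - 198} = \frac{1}{9173}$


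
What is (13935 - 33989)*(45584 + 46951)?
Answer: -1855696890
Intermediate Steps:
(13935 - 33989)*(45584 + 46951) = -20054*92535 = -1855696890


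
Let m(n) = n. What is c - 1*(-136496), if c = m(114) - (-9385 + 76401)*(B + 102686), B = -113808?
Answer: 745488562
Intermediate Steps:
c = 745352066 (c = 114 - (-9385 + 76401)*(-113808 + 102686) = 114 - 67016*(-11122) = 114 - 1*(-745351952) = 114 + 745351952 = 745352066)
c - 1*(-136496) = 745352066 - 1*(-136496) = 745352066 + 136496 = 745488562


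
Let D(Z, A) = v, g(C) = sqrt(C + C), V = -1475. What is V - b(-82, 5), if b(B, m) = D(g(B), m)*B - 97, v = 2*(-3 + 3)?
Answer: -1378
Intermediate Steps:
v = 0 (v = 2*0 = 0)
g(C) = sqrt(2)*sqrt(C) (g(C) = sqrt(2*C) = sqrt(2)*sqrt(C))
D(Z, A) = 0
b(B, m) = -97 (b(B, m) = 0*B - 97 = 0 - 97 = -97)
V - b(-82, 5) = -1475 - 1*(-97) = -1475 + 97 = -1378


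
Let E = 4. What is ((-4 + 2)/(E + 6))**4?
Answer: 1/625 ≈ 0.0016000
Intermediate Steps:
((-4 + 2)/(E + 6))**4 = ((-4 + 2)/(4 + 6))**4 = (-2/10)**4 = (-2*1/10)**4 = (-1/5)**4 = 1/625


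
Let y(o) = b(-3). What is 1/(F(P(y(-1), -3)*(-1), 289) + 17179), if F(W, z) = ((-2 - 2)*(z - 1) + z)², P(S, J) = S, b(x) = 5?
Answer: 1/761948 ≈ 1.3124e-6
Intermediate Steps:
y(o) = 5
F(W, z) = (4 - 3*z)² (F(W, z) = (-4*(-1 + z) + z)² = ((4 - 4*z) + z)² = (4 - 3*z)²)
1/(F(P(y(-1), -3)*(-1), 289) + 17179) = 1/((-4 + 3*289)² + 17179) = 1/((-4 + 867)² + 17179) = 1/(863² + 17179) = 1/(744769 + 17179) = 1/761948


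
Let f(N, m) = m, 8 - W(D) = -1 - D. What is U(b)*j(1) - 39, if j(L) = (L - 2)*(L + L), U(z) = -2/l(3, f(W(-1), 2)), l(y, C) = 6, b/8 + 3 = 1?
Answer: -115/3 ≈ -38.333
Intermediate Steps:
W(D) = 9 + D (W(D) = 8 - (-1 - D) = 8 + (1 + D) = 9 + D)
b = -16 (b = -24 + 8*1 = -24 + 8 = -16)
U(z) = -1/3 (U(z) = -2/6 = -2*1/6 = -1/3)
j(L) = 2*L*(-2 + L) (j(L) = (-2 + L)*(2*L) = 2*L*(-2 + L))
U(b)*j(1) - 39 = -2*(-2 + 1)/3 - 39 = -2*(-1)/3 - 39 = -1/3*(-2) - 39 = 2/3 - 39 = -115/3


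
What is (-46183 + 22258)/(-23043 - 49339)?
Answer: 23925/72382 ≈ 0.33054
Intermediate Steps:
(-46183 + 22258)/(-23043 - 49339) = -23925/(-72382) = -23925*(-1/72382) = 23925/72382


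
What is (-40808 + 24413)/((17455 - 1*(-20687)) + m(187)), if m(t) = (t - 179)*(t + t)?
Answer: -16395/41134 ≈ -0.39858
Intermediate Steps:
m(t) = 2*t*(-179 + t) (m(t) = (-179 + t)*(2*t) = 2*t*(-179 + t))
(-40808 + 24413)/((17455 - 1*(-20687)) + m(187)) = (-40808 + 24413)/((17455 - 1*(-20687)) + 2*187*(-179 + 187)) = -16395/((17455 + 20687) + 2*187*8) = -16395/(38142 + 2992) = -16395/41134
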